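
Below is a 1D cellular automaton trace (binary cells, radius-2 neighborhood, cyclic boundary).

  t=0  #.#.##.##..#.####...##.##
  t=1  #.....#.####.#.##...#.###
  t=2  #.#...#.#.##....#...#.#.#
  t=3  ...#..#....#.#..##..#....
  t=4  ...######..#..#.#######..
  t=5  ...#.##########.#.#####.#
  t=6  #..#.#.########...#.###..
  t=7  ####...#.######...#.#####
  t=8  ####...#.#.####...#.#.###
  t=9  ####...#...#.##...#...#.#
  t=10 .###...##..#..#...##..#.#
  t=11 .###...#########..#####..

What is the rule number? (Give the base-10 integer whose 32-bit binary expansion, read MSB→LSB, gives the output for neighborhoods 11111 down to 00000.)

4203041776

  [31] ##### => #  t=4,i=5
  [30] ####. => #  t=0,i=15
  [29] ###.# => #  t=0,i=0
  [28] ###.. => #  t=0,i=16
  [27] ##.## => #  t=0,i=6
  [26] ##.#. => .  t=0,i=1
  [25] ##..# => #  t=0,i=9
  [24] ##... => .  t=0,i=17
  [23] #.### => #  t=0,i=13
  [22] #.##. => .  t=0,i=4
  [21] #.#.# => .  t=0,i=2
  [20] #.#.. => .  t=2,i=2
  [19] #..## => .  t=3,i=15
  [18] #..#. => #  t=0,i=10
  [17] #...# => .  t=0,i=18
  [16] #.... => #  t=1,i=2
  [15] .#### => .  t=0,i=14
  [14] .###. => #  t=0,i=24
  [13] .##.# => .  t=0,i=5
  [12] .##.. => #  t=0,i=8
  [11] .#.## => .  t=0,i=3
  [10] .#.#. => .  t=2,i=7
  [9] .#..# => #  t=3,i=4
  [8] .#... => #  t=2,i=3
  [7] ..### => #  t=4,i=3
  [6] ..##. => #  t=0,i=20
  [5] ..#.# => #  t=0,i=11
  [4] ..#.. => #  t=2,i=16
  [3] ...## => .  t=0,i=19
  [2] ...#. => .  t=1,i=5
  [1] ....# => .  t=1,i=4
  [0] ..... => .  t=1,i=3
  bits 11111010100001010101001111110000 = 4203041776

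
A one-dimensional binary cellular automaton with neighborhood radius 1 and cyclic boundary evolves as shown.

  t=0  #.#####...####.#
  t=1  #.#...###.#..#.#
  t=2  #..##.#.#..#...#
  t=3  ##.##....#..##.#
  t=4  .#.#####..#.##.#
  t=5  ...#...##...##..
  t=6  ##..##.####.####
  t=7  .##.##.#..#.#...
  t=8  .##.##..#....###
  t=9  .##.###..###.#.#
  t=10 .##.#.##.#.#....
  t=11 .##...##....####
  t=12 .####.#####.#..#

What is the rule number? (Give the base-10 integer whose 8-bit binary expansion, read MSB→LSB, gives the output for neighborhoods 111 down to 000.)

89

  [7] ### => .  t=0,i=3
  [6] ##. => #  t=0,i=0
  [5] #.# => .  t=0,i=1
  [4] #.. => #  t=0,i=7
  [3] .## => #  t=0,i=2
  [2] .#. => .  t=1,i=2
  [1] ..# => .  t=0,i=9
  [0] ... => #  t=0,i=8
  bits 01011001 = 89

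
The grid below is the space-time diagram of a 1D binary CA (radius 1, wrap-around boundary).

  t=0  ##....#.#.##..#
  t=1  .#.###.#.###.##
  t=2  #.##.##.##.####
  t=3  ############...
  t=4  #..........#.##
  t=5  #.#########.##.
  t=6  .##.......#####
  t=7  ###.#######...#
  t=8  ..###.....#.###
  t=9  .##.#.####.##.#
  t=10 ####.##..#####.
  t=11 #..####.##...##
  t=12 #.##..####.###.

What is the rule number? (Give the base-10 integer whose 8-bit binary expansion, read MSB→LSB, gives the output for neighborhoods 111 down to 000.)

  ###|.  b7=0 t=0,i=0
  ##.|#  b6=1 t=0,i=1
  #.#|#  b5=1 t=0,i=7
  #..|.  b4=0 t=0,i=2
  .##|#  b3=1 t=0,i=10
  .#.|.  b2=0 t=0,i=6
  ..#|#  b1=1 t=0,i=5
  ...|#  b0=1 t=0,i=3
  bits 01101011 = 107

107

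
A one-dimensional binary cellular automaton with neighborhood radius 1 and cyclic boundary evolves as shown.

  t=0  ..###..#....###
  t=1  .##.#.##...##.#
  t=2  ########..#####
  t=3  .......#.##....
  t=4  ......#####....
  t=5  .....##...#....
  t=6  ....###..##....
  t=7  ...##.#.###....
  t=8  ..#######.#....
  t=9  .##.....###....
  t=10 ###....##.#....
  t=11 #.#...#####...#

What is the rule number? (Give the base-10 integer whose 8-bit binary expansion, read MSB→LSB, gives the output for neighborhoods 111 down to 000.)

110

  ### -> .   bit 7 = 0  t=0,i=3
  ##. -> #   bit 6 = 1  t=0,i=4
  #.# -> #   bit 5 = 1  t=1,i=0
  #.. -> .   bit 4 = 0  t=0,i=0
  .## -> #   bit 3 = 1  t=0,i=2
  .#. -> #   bit 2 = 1  t=0,i=7
  ..# -> #   bit 1 = 1  t=0,i=1
  ... -> .   bit 0 = 0  t=0,i=9
  bits 01101110 = 110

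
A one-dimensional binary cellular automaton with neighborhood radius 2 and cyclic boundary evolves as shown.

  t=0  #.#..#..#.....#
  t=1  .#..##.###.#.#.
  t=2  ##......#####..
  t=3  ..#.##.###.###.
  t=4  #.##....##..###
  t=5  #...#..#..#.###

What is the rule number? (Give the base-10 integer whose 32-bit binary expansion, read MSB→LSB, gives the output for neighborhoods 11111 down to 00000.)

1999031737

  ##### -> .   bit 31 = 0  t=2,i=10
  ####. -> #   bit 30 = 1  t=2,i=11
  ###.# -> #   bit 29 = 1  t=1,i=9
  ###.. -> #   bit 28 = 1  t=2,i=12
  ##.## -> .   bit 27 = 0  t=1,i=6
  ##.#. -> #   bit 26 = 1  t=0,i=1
  ##..# -> #   bit 25 = 1  t=2,i=13
  ##... -> #   bit 24 = 1  t=2,i=2
  #.### -> .   bit 23 = 0  t=1,i=7
  #.##. -> .   bit 22 = 0  t=3,i=4
  #.#.# -> #   bit 21 = 1  t=1,i=11
  #.#.. -> .   bit 20 = 0  t=0,i=2
  #..## -> .   bit 19 = 0  t=1,i=3
  #..#. -> #   bit 18 = 1  t=0,i=4
  #...# -> #   bit 17 = 1  t=3,i=0
  #.... -> .   bit 16 = 0  t=0,i=10
  .#### -> #   bit 15 = 1  t=2,i=9
  .###. -> #   bit 14 = 1  t=1,i=8
  .##.# -> .   bit 13 = 0  t=0,i=0
  .##.. -> .   bit 12 = 0  t=2,i=1
  .#.## -> #   bit 11 = 1  t=3,i=3
  .#.#. -> #   bit 10 = 1  t=1,i=12
  .#..# -> .   bit 9 = 0  t=0,i=3
  .#... -> #   bit 8 = 1  t=0,i=9
  ..### -> #   bit 7 = 1  t=2,i=8
  ..##. -> .   bit 6 = 0  t=0,i=14
  ..#.# -> #   bit 5 = 1  t=3,i=2
  ..#.. -> #   bit 4 = 1  t=0,i=5
  ...## -> #   bit 3 = 1  t=0,i=13
  ...#. -> .   bit 2 = 0  t=3,i=1
  ....# -> .   bit 1 = 0  t=0,i=12
  ..... -> #   bit 0 = 1  t=0,i=11
  bits 01110111001001101100110110111001 = 1999031737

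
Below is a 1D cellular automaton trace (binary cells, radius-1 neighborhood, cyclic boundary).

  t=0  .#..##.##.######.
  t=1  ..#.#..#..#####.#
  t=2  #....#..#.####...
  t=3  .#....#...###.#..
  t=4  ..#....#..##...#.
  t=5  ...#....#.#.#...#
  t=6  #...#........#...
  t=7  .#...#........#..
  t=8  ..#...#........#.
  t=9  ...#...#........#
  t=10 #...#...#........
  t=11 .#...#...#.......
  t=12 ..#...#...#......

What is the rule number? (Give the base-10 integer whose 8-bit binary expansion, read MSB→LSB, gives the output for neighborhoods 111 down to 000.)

152

  [7] ### => #  t=0,i=11
  [6] ##. => .  t=0,i=5
  [5] #.# => .  t=0,i=6
  [4] #.. => #  t=0,i=2
  [3] .## => #  t=0,i=4
  [2] .#. => .  t=0,i=1
  [1] ..# => .  t=0,i=0
  [0] ... => .  t=2,i=2
  bits 10011000 = 152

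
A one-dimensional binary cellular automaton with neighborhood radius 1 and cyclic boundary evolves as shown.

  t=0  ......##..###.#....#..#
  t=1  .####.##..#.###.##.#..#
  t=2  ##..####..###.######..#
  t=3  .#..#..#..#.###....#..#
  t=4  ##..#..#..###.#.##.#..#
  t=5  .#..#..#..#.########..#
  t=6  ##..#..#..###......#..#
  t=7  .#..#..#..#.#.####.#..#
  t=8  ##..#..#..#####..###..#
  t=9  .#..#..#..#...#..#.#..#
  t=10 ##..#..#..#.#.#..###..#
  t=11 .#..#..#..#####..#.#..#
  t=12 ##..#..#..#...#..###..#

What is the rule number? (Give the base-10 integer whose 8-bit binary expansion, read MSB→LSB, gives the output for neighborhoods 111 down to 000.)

  ### -> .   bit 7 = 0  t=0,i=11
  ##. -> #   bit 6 = 1  t=0,i=7
  #.# -> #   bit 5 = 1  t=0,i=13
  #.. -> .   bit 4 = 0  t=0,i=0
  .## -> #   bit 3 = 1  t=0,i=6
  .#. -> #   bit 2 = 1  t=0,i=14
  ..# -> .   bit 1 = 0  t=0,i=5
  ... -> #   bit 0 = 1  t=0,i=1
  bits 01101101 = 109

109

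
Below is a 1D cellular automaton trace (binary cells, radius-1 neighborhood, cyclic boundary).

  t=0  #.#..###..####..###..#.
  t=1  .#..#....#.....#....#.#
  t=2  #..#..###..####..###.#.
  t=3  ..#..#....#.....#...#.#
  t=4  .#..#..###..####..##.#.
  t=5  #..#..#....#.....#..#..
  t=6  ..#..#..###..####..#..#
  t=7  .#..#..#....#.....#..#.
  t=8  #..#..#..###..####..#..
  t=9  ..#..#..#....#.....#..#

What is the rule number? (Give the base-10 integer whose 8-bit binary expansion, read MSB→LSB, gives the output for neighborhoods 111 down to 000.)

35

  ### -> .   bit 7 = 0  t=0,i=6
  ##. -> .   bit 6 = 0  t=0,i=7
  #.# -> #   bit 5 = 1  t=0,i=1
  #.. -> .   bit 4 = 0  t=0,i=3
  .## -> .   bit 3 = 0  t=0,i=5
  .#. -> .   bit 2 = 0  t=0,i=0
  ..# -> #   bit 1 = 1  t=0,i=4
  ... -> #   bit 0 = 1  t=1,i=6
  bits 00100011 = 35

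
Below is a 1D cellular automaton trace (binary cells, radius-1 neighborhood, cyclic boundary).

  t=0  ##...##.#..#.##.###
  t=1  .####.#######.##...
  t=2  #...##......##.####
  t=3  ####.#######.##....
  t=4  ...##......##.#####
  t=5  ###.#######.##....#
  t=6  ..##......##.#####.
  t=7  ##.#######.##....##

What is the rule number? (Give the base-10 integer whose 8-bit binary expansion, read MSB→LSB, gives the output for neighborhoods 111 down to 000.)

119

  ###|.  b7=0 t=0,i=0
  ##.|#  b6=1 t=0,i=1
  #.#|#  b5=1 t=0,i=7
  #..|#  b4=1 t=0,i=2
  .##|.  b3=0 t=0,i=5
  .#.|#  b2=1 t=0,i=8
  ..#|#  b1=1 t=0,i=4
  ...|#  b0=1 t=0,i=3
  bits 01110111 = 119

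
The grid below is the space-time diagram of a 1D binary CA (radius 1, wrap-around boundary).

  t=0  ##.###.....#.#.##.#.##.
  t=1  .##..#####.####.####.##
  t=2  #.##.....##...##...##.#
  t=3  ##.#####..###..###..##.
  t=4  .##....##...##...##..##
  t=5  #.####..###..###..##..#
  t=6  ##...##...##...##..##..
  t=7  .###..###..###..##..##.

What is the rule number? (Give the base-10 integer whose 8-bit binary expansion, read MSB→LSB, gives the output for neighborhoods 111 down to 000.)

117

  ### -> .   bit 7 = 0  t=0,i=4
  ##. -> #   bit 6 = 1  t=0,i=1
  #.# -> #   bit 5 = 1  t=0,i=2
  #.. -> #   bit 4 = 1  t=0,i=6
  .## -> .   bit 3 = 0  t=0,i=0
  .#. -> #   bit 2 = 1  t=0,i=11
  ..# -> .   bit 1 = 0  t=0,i=10
  ... -> #   bit 0 = 1  t=0,i=7
  bits 01110101 = 117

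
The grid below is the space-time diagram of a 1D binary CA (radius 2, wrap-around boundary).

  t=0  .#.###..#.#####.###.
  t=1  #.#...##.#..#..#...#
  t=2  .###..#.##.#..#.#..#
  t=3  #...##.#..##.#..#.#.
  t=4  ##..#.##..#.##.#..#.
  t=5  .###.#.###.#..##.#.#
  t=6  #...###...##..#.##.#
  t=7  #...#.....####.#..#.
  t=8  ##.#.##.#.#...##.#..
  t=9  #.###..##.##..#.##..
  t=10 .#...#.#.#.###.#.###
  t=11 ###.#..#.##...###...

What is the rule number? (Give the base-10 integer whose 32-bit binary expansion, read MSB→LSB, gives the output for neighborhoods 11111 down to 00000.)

2385844678

  nb #####: next=#  (t=0,i=12, bit31=1)
  nb ####.: next=.  (t=0,i=13, bit30=0)
  nb ###.#: next=.  (t=0,i=14, bit29=0)
  nb ###..: next=.  (t=0,i=5, bit28=0)
  nb ##.##: next=#  (t=0,i=15, bit27=1)
  nb ##.#.: next=#  (t=1,i=1, bit26=1)
  nb ##..#: next=#  (t=0,i=6, bit25=1)
  nb ##...: next=.  (t=6,i=1, bit24=0)
  nb #.###: next=.  (t=0,i=3, bit23=0)
  nb #.##.: next=.  (t=2,i=8, bit22=0)
  nb #.#.#: next=#  (t=3,i=18, bit21=1)
  nb #.#..: next=#  (t=1,i=2, bit20=1)
  nb #..##: next=.  (t=3,i=9, bit19=0)
  nb #..#.: next=#  (t=0,i=0, bit18=1)
  nb #...#: next=.  (t=1,i=4, bit17=0)
  nb #....: next=#  (t=7,i=6, bit16=1)
  nb .####: next=.  (t=0,i=11, bit15=0)
  nb .###.: next=.  (t=0,i=4, bit14=0)
  nb .##.#: next=.  (t=1,i=0, bit13=0)
  nb .##..: next=#  (t=4,i=1, bit12=1)
  nb .#.##: next=#  (t=0,i=2, bit11=1)
  nb .#.#.: next=.  (t=2,i=15, bit10=0)
  nb .#..#: next=.  (t=1,i=10, bit9=0)
  nb .#...: next=#  (t=1,i=3, bit8=1)
  nb ..###: next=#  (t=6,i=4, bit7=1)
  nb ..##.: next=#  (t=1,i=6, bit6=1)
  nb ..#.#: next=.  (t=0,i=1, bit5=0)
  nb ..#..: next=.  (t=1,i=12, bit4=0)
  nb ...##: next=.  (t=1,i=5, bit3=0)
  nb ...#.: next=#  (t=7,i=3, bit2=1)
  nb ....#: next=#  (t=7,i=8, bit1=1)
  nb .....: next=.  (t=7,i=7, bit0=0)
  bits 10001110001101010001100111000110 = 2385844678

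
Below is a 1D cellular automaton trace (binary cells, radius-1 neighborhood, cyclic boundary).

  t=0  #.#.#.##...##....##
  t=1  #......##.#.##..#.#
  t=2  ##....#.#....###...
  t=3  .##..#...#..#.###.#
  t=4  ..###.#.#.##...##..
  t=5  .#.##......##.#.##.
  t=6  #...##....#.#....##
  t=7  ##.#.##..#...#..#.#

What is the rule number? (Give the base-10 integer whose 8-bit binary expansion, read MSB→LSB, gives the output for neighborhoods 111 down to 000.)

210

  ###|#  b7=1 t=0,i=18
  ##.|#  b6=1 t=0,i=0
  #.#|.  b5=0 t=0,i=1
  #..|#  b4=1 t=0,i=8
  .##|.  b3=0 t=0,i=6
  .#.|.  b2=0 t=0,i=2
  ..#|#  b1=1 t=0,i=10
  ...|.  b0=0 t=0,i=9
  bits 11010010 = 210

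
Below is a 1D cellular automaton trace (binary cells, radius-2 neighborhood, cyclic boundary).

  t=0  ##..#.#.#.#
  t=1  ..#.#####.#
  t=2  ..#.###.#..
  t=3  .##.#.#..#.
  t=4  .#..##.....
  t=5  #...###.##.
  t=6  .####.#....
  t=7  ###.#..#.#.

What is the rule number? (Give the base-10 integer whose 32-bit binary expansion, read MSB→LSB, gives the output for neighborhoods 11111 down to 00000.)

2745341421

  #####|#  b31=1 t=1,i=6
  ####.|.  b30=0 t=1,i=7
  ###.#|#  b29=1 t=1,i=8
  ###..|.  b28=0 t=0,i=1
  ##.##|.  b27=0 t=5,i=7
  ##.#.|.  b26=0 t=1,i=9
  ##..#|#  b25=1 t=0,i=2
  ##...|#  b24=1 t=4,i=6
  #.###|#  b23=1 t=0,i=10
  #.##.|.  b22=0 t=5,i=8
  #.#.#|#  b21=1 t=0,i=6
  #.#..|.  b20=0 t=1,i=10
  #..##|.  b19=0 t=3,i=0
  #..#.|.  b18=0 t=0,i=3
  #...#|#  b17=1 t=5,i=2
  #....|.  b16=0 t=2,i=10
  .####|#  b15=1 t=1,i=5
  .###.|.  b14=0 t=0,i=0
  .##.#|.  b13=0 t=3,i=2
  .##..|#  b12=1 t=4,i=5
  .#.##|.  b11=0 t=0,i=9
  .#.#.|#  b10=1 t=0,i=5
  .#..#|.  b9=0 t=1,i=0
  .#...|#  b8=1 t=2,i=9
  ..###|#  b7=1 t=5,i=4
  ..##.|#  b6=1 t=3,i=1
  ..#.#|#  b5=1 t=0,i=4
  ..#..|.  b4=0 t=3,i=9
  ...##|#  b3=1 t=5,i=3
  ...#.|#  b2=1 t=2,i=1
  ....#|.  b1=0 t=2,i=0
  .....|#  b0=1 t=4,i=8
  bits 10100011101000101001010111101101 = 2745341421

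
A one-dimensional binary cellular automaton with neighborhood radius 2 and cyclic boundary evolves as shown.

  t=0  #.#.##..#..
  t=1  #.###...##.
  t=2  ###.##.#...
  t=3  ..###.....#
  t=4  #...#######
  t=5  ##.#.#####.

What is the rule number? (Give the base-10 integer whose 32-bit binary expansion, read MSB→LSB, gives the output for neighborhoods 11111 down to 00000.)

3118565951

  [31] ##### => #  t=4,i=6
  [30] ####. => .  t=4,i=10
  [29] ###.# => #  t=2,i=2
  [28] ###.. => #  t=1,i=4
  [27] ##.## => #  t=2,i=3
  [26] ##.#. => .  t=1,i=10
  [25] ##..# => .  t=0,i=6
  [24] ##... => #  t=1,i=5
  [23] #.### => #  t=1,i=2
  [22] #.##. => #  t=0,i=4
  [21] #.#.# => #  t=0,i=2
  [20] #.#.. => .  t=2,i=7
  [19] #..## => .  t=3,i=1
  [18] #..#. => .  t=0,i=7
  [17] #...# => .  t=1,i=6
  [16] #.... => #  t=3,i=6
  [15] .#### => #  t=4,i=5
  [14] .###. => .  t=1,i=3
  [13] .##.# => .  t=1,i=9
  [12] .##.. => .  t=0,i=5
  [11] .#.## => #  t=0,i=3
  [10] .#.#. => .  t=0,i=1
  [9] .#..# => #  t=0,i=9
  [8] .#... => .  t=2,i=8
  [7] ..### => .  t=2,i=0
  [6] ..##. => .  t=1,i=8
  [5] ..#.# => #  t=0,i=0
  [4] ..#.. => #  t=0,i=8
  [3] ...## => #  t=1,i=7
  [2] ...#. => #  t=3,i=9
  [1] ....# => #  t=3,i=8
  [0] ..... => #  t=3,i=7
  bits 10111001111000011000101000111111 = 3118565951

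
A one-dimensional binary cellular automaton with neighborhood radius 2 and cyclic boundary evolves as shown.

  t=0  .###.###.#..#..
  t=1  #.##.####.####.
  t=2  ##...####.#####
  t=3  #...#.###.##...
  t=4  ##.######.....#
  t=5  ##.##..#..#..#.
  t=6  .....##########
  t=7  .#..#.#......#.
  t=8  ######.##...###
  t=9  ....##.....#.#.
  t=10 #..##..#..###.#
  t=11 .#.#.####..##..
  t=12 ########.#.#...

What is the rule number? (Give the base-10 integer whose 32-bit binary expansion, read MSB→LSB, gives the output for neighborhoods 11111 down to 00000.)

  ##### -> .   bit 31 = 0  t=2,i=12
  ####. -> #   bit 30 = 1  t=1,i=7
  ###.# -> #   bit 29 = 1  t=0,i=3
  ###.. -> .   bit 28 = 0  t=2,i=1
  ##.## -> .   bit 27 = 0  t=0,i=4
  ##.#. -> #   bit 26 = 1  t=0,i=8
  ##..# -> #   bit 25 = 1  t=5,i=5
  ##... -> .   bit 24 = 0  t=2,i=2
  #.### -> #   bit 23 = 1  t=0,i=5
  #.##. -> .   bit 22 = 0  t=1,i=2
  #.#.# -> #   bit 21 = 1  t=1,i=0
  #.#.. -> .   bit 20 = 0  t=0,i=9
  #..## -> .   bit 19 = 0  t=10,i=2
  #..#. -> #   bit 18 = 1  t=0,i=11
  #...# -> .   bit 17 = 0  t=0,i=14
  #.... -> #   bit 16 = 1  t=4,i=10
  .#### -> #   bit 15 = 1  t=1,i=6
  .###. -> #   bit 14 = 1  t=0,i=2
  .##.# -> .   bit 13 = 0  t=1,i=3
  .##.. -> .   bit 12 = 0  t=3,i=11
  .#.## -> #   bit 11 = 1  t=1,i=1
  .#.#. -> #   bit 10 = 1  t=7,i=5
  .#..# -> #   bit 9 = 1  t=0,i=10
  .#... -> #   bit 8 = 1  t=0,i=13
  ..### -> .   bit 7 = 0  t=0,i=1
  ..##. -> #   bit 6 = 1  t=9,i=4
  ..#.# -> #   bit 5 = 1  t=3,i=4
  ..#.. -> #   bit 4 = 1  t=0,i=12
  ...## -> #   bit 3 = 1  t=0,i=0
  ...#. -> #   bit 2 = 1  t=3,i=3
  ....# -> .   bit 1 = 0  t=4,i=12
  ..... -> .   bit 0 = 0  t=4,i=11
  bits 01100110101001011100111101111100 = 1722142588

1722142588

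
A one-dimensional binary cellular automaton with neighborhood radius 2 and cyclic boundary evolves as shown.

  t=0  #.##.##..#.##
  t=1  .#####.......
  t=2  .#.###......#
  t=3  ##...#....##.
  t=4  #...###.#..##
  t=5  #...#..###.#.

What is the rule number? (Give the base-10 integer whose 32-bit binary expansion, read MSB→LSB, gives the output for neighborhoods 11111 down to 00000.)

3698337686

  ##### -> #   bit 31 = 1  t=1,i=3
  ####. -> #   bit 30 = 1  t=1,i=4
  ###.# -> .   bit 29 = 0  t=0,i=0
  ###.. -> #   bit 28 = 1  t=1,i=5
  ##.## -> #   bit 27 = 1  t=0,i=1
  ##.#. -> #   bit 26 = 1  t=4,i=7
  ##..# -> .   bit 25 = 0  t=0,i=7
  ##... -> .   bit 24 = 0  t=1,i=6
  #.### -> .   bit 23 = 0  t=0,i=11
  #.##. -> #   bit 22 = 1  t=0,i=2
  #.#.# -> #   bit 21 = 1  t=2,i=1
  #.#.. -> #   bit 20 = 1  t=4,i=8
  #..## -> .   bit 19 = 0  t=4,i=10
  #..#. -> .   bit 18 = 0  t=0,i=8
  #...# -> .   bit 17 = 0  t=3,i=3
  #.... -> .   bit 16 = 0  t=1,i=7
  .#### -> .   bit 15 = 0  t=1,i=2
  .###. -> .   bit 14 = 0  t=0,i=12
  .##.# -> #   bit 13 = 1  t=0,i=3
  .##.. -> .   bit 12 = 0  t=0,i=6
  .#.## -> .   bit 11 = 0  t=0,i=10
  .#.#. -> #   bit 10 = 1  t=2,i=0
  .#..# -> #   bit 9 = 1  t=4,i=9
  .#... -> #   bit 8 = 1  t=3,i=6
  ..### -> #   bit 7 = 1  t=1,i=1
  ..##. -> .   bit 6 = 0  t=3,i=10
  ..#.# -> .   bit 5 = 0  t=0,i=9
  ..#.. -> #   bit 4 = 1  t=3,i=5
  ...## -> .   bit 3 = 0  t=1,i=0
  ...#. -> #   bit 2 = 1  t=2,i=11
  ....# -> #   bit 1 = 1  t=1,i=12
  ..... -> .   bit 0 = 0  t=1,i=8
  bits 11011100011100000010011110010110 = 3698337686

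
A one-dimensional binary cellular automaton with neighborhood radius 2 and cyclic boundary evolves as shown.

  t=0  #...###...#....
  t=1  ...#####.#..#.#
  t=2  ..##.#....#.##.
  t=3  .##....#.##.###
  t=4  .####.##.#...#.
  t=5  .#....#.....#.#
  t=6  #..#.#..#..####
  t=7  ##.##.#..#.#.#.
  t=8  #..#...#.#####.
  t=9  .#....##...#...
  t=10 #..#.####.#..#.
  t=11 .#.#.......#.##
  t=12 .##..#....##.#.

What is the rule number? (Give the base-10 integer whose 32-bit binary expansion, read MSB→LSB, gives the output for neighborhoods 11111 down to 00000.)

  ##### -> #   bit 31 = 1  t=1,i=5
  ####. -> .   bit 30 = 0  t=1,i=6
  ###.# -> .   bit 29 = 0  t=1,i=7
  ###.. -> #   bit 28 = 1  t=0,i=6
  ##.## -> .   bit 27 = 0  t=3,i=0
  ##.#. -> .   bit 26 = 0  t=1,i=8
  ##..# -> #   bit 25 = 1  t=6,i=1
  ##... -> #   bit 24 = 1  t=0,i=7
  #.### -> .   bit 23 = 0  t=3,i=12
  #.##. -> #   bit 22 = 1  t=2,i=12
  #.#.# -> #   bit 21 = 1  t=5,i=14
  #.#.. -> .   bit 20 = 0  t=1,i=9
  #..## -> .   bit 19 = 0  t=4,i=0
  #..#. -> .   bit 18 = 0  t=1,i=11
  #...# -> .   bit 17 = 0  t=0,i=2
  #.... -> #   bit 16 = 1  t=0,i=12
  .#### -> .   bit 15 = 0  t=1,i=4
  .###. -> #   bit 14 = 1  t=0,i=5
  .##.# -> .   bit 13 = 0  t=2,i=3
  .##.. -> #   bit 12 = 1  t=2,i=13
  .#.## -> .   bit 11 = 0  t=2,i=11
  .#.#. -> #   bit 10 = 1  t=1,i=13
  .#..# -> #   bit 9 = 1  t=1,i=10
  .#... -> .   bit 8 = 0  t=0,i=1
  ..### -> #   bit 7 = 1  t=0,i=4
  ..##. -> #   bit 6 = 1  t=2,i=2
  ..#.# -> #   bit 5 = 1  t=1,i=12
  ..#.. -> .   bit 4 = 0  t=0,i=0
  ...## -> #   bit 3 = 1  t=0,i=3
  ...#. -> #   bit 2 = 1  t=0,i=9
  ....# -> .   bit 1 = 0  t=0,i=13
  ..... -> .   bit 0 = 0  t=5,i=9
  bits 10010011011000010101011011101100 = 2472629996

2472629996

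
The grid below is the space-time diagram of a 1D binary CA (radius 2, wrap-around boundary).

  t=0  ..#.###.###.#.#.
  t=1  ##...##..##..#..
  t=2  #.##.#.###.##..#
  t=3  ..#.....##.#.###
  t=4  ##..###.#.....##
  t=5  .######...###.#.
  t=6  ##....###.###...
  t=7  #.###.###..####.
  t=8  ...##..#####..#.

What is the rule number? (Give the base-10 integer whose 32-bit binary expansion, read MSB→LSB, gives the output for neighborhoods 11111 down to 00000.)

  #####|.  b31=0 t=5,i=3
  ####.|.  b30=0 t=4,i=0
  ###.#|#  b29=1 t=0,i=6
  ###..|#  b28=1 t=3,i=15
  ##.##|.  b27=0 t=0,i=7
  ##.#.|.  b26=0 t=0,i=11
  ##..#|#  b25=1 t=1,i=7
  ##...|#  b24=1 t=1,i=2
  #.###|.  b23=0 t=0,i=4
  #.##.|#  b22=1 t=2,i=2
  #.#.#|.  b21=0 t=0,i=12
  #.#..|.  b20=0 t=0,i=14
  #..##|#  b19=1 t=1,i=8
  #..#.|#  b18=1 t=1,i=12
  #...#|#  b17=1 t=0,i=0
  #....|#  b16=1 t=3,i=4
  .####|.  b15=0 t=4,i=15
  .###.|#  b14=1 t=0,i=5
  .##.#|.  b13=0 t=2,i=0
  .##..|.  b12=0 t=1,i=1
  .#.##|.  b11=0 t=0,i=3
  .#.#.|#  b10=1 t=0,i=13
  .#..#|.  b9=0 t=1,i=14
  .#...|.  b8=0 t=0,i=15
  ..###|#  b7=1 t=4,i=4
  ..##.|#  b6=1 t=1,i=0
  ..#.#|.  b5=0 t=0,i=2
  ..#..|.  b4=0 t=1,i=13
  ...##|.  b3=0 t=1,i=4
  ...#.|#  b2=1 t=0,i=1
  ....#|#  b1=1 t=3,i=6
  .....|#  b0=1 t=3,i=5
  bits 00110011010011110100010011000111 = 860832967

860832967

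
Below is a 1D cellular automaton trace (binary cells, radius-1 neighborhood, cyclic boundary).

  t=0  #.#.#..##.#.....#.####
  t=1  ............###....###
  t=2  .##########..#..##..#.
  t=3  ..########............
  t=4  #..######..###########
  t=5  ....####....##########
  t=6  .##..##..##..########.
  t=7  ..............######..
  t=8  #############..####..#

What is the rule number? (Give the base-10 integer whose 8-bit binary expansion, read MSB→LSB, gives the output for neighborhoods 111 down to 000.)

  [7] ### => #  t=0,i=19
  [6] ##. => .  t=0,i=0
  [5] #.# => .  t=0,i=1
  [4] #.. => .  t=0,i=5
  [3] .## => .  t=0,i=7
  [2] .#. => .  t=0,i=2
  [1] ..# => .  t=0,i=6
  [0] ... => #  t=0,i=12
  bits 10000001 = 129

129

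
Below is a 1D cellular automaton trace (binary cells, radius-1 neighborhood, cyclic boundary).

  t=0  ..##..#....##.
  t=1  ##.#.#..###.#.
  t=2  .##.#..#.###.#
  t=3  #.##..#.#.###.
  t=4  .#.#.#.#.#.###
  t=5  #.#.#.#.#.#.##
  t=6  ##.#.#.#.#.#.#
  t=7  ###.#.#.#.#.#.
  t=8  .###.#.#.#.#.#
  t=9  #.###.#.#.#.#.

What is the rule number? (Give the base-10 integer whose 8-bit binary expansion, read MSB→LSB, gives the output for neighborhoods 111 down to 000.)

227

  nb ###: next=#  (t=1,i=9, bit7=1)
  nb ##.: next=#  (t=0,i=3, bit6=1)
  nb #.#: next=#  (t=1,i=2, bit5=1)
  nb #..: next=.  (t=0,i=4, bit4=0)
  nb .##: next=.  (t=0,i=2, bit3=0)
  nb .#.: next=.  (t=0,i=6, bit2=0)
  nb ..#: next=#  (t=0,i=1, bit1=1)
  nb ...: next=#  (t=0,i=0, bit0=1)
  bits 11100011 = 227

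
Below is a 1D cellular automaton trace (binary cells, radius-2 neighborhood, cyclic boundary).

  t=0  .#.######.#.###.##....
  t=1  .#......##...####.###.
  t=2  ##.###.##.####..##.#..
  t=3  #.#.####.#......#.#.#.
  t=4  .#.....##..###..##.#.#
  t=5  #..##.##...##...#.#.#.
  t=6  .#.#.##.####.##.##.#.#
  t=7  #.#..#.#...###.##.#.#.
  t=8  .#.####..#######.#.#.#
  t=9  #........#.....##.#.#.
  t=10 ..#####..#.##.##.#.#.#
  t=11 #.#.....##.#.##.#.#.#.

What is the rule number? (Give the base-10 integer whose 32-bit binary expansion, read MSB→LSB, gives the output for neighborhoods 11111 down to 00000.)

  ##### -> .   bit 31 = 0  t=0,i=5
  ####. -> .   bit 30 = 0  t=0,i=7
  ###.# -> #   bit 29 = 1  t=0,i=8
  ###.. -> .   bit 28 = 0  t=1,i=20
  ##.## -> #   bit 27 = 1  t=0,i=15
  ##.#. -> #   bit 26 = 1  t=0,i=9
  ##..# -> .   bit 25 = 0  t=1,i=21
  ##... -> #   bit 24 = 1  t=0,i=18
  #.### -> .   bit 23 = 0  t=0,i=3
  #.##. -> #   bit 22 = 1  t=0,i=16
  #.#.# -> .   bit 21 = 0  t=0,i=10
  #.#.. -> .   bit 20 = 0  t=2,i=19
  #..## -> .   bit 19 = 0  t=2,i=15
  #..#. -> #   bit 18 = 1  t=1,i=0
  #...# -> #   bit 17 = 1  t=1,i=11
  #.... -> #   bit 16 = 1  t=0,i=19
  .#### -> .   bit 15 = 0  t=0,i=4
  .###. -> #   bit 14 = 1  t=0,i=13
  .##.# -> .   bit 13 = 0  t=2,i=1
  .##.. -> .   bit 12 = 0  t=0,i=17
  .#.## -> .   bit 11 = 0  t=0,i=2
  .#.#. -> #   bit 10 = 1  t=3,i=1
  .#..# -> #   bit 9 = 1  t=2,i=20
  .#... -> .   bit 8 = 0  t=1,i=2
  ..### -> #   bit 7 = 1  t=1,i=13
  ..##. -> #   bit 6 = 1  t=1,i=8
  ..#.# -> #   bit 5 = 1  t=0,i=1
  ..#.. -> #   bit 4 = 1  t=1,i=1
  ...## -> #   bit 3 = 1  t=1,i=7
  ...#. -> .   bit 2 = 0  t=0,i=0
  ....# -> .   bit 1 = 0  t=0,i=21
  ..... -> #   bit 0 = 1  t=0,i=20
  bits 00101101010001110100011011111001 = 759645945

759645945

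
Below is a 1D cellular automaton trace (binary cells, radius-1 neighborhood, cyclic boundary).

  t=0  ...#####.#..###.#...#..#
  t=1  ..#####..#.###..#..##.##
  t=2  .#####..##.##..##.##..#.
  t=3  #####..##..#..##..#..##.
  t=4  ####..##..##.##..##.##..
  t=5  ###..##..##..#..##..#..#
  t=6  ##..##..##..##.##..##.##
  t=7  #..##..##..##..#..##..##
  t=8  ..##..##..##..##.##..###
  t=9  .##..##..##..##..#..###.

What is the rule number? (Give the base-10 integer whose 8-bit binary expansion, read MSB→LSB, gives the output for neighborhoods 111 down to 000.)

  nb ###: next=#  (t=0,i=4, bit7=1)
  nb ##.: next=.  (t=0,i=7, bit6=0)
  nb #.#: next=.  (t=0,i=8, bit5=0)
  nb #..: next=.  (t=0,i=0, bit4=0)
  nb .##: next=#  (t=0,i=3, bit3=1)
  nb .#.: next=#  (t=0,i=9, bit2=1)
  nb ..#: next=#  (t=0,i=2, bit1=1)
  nb ...: next=.  (t=0,i=1, bit0=0)
  bits 10001110 = 142

142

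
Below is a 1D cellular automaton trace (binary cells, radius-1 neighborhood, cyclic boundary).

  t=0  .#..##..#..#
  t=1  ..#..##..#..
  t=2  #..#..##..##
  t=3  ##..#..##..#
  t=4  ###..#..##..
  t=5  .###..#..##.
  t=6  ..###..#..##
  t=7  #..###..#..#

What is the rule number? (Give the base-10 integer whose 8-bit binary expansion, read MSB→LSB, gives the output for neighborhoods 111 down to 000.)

  ### -> #   bit 7 = 1  t=2,i=11
  ##. -> #   bit 6 = 1  t=0,i=5
  #.# -> .   bit 5 = 0  t=0,i=0
  #.. -> #   bit 4 = 1  t=0,i=2
  .## -> .   bit 3 = 0  t=0,i=4
  .#. -> .   bit 2 = 0  t=0,i=1
  ..# -> .   bit 1 = 0  t=0,i=3
  ... -> #   bit 0 = 1  t=1,i=0
  bits 11010001 = 209

209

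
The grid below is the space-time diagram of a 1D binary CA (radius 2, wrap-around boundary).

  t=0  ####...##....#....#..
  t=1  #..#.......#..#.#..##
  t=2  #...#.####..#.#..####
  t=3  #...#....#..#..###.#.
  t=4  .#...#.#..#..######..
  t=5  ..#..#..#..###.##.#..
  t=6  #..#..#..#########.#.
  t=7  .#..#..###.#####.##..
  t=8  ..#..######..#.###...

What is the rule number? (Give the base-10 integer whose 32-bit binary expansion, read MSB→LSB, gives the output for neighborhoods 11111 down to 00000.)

3158860707

  [31] ##### => #  t=2,i=19
  [30] ####. => .  t=0,i=2
  [29] ###.# => #  t=3,i=17
  [28] ###.. => #  t=0,i=3
  [27] ##.## => #  t=5,i=14
  [26] ##.#. => #  t=3,i=18
  [25] ##..# => .  t=1,i=1
  [24] ##... => .  t=0,i=4
  [23] #.### => .  t=2,i=6
  [22] #.##. => #  t=5,i=15
  [21] #.#.# => .  t=3,i=19
  [20] #.#.. => .  t=1,i=16
  [19] #..## => #  t=0,i=20
  [18] #..#. => .  t=1,i=2
  [17] #...# => .  t=0,i=5
  [16] #.... => .  t=0,i=10
  [15] .#### => .  t=0,i=1
  [14] .###. => #  t=1,i=20
  [13] .##.# => #  t=5,i=16
  [12] .##.. => .  t=0,i=8
  [11] .#.## => .  t=2,i=5
  [10] .#.#. => .  t=1,i=15
  [9] .#..# => #  t=0,i=19
  [8] .#... => #  t=0,i=14
  [7] ..### => #  t=0,i=0
  [6] ..##. => .  t=0,i=7
  [5] ..#.# => #  t=1,i=14
  [4] ..#.. => .  t=0,i=13
  [3] ...## => .  t=0,i=6
  [2] ...#. => .  t=0,i=12
  [1] ....# => #  t=0,i=11
  [0] ..... => #  t=1,i=6
  bits 10111100010010000110001110100011 = 3158860707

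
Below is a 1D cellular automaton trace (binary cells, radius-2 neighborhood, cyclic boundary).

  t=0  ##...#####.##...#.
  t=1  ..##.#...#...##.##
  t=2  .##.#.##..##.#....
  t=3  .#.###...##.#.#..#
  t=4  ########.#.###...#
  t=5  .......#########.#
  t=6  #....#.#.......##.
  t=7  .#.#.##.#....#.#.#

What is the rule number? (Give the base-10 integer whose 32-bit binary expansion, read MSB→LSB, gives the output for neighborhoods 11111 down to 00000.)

900353506

  nb #####: next=.  (t=0,i=7, bit31=0)
  nb ####.: next=.  (t=0,i=8, bit30=0)
  nb ###.#: next=#  (t=0,i=9, bit29=1)
  nb ###..: next=#  (t=3,i=5, bit28=1)
  nb ##.##: next=.  (t=0,i=10, bit27=0)
  nb ##.#.: next=#  (t=1,i=4, bit26=1)
  nb ##..#: next=.  (t=1,i=0, bit25=0)
  nb ##...: next=#  (t=0,i=2, bit24=1)
  nb #.###: next=#  (t=3,i=3, bit23=1)
  nb #.##.: next=.  (t=0,i=0, bit22=0)
  nb #.#.#: next=#  (t=2,i=4, bit21=1)
  nb #.#..: next=.  (t=1,i=5, bit20=0)
  nb #..##: next=#  (t=1,i=1, bit19=1)
  nb #..#.: next=.  (t=3,i=16, bit18=0)
  nb #...#: next=#  (t=0,i=3, bit17=1)
  nb #....: next=.  (t=2,i=15, bit16=0)
  nb .####: next=.  (t=0,i=6, bit15=0)
  nb .###.: next=#  (t=3,i=4, bit14=1)
  nb .##.#: next=.  (t=1,i=3, bit13=0)
  nb .##..: next=.  (t=0,i=1, bit12=0)
  nb .#.##: next=#  (t=0,i=17, bit11=1)
  nb .#.#.: next=#  (t=3,i=0, bit10=1)
  nb .#..#: next=.  (t=3,i=15, bit9=0)
  nb .#...: next=#  (t=1,i=6, bit8=1)
  nb ..###: next=#  (t=0,i=5, bit7=1)
  nb ..##.: next=#  (t=1,i=2, bit6=1)
  nb ..#.#: next=#  (t=0,i=16, bit5=1)
  nb ..#..: next=.  (t=1,i=9, bit4=0)
  nb ...##: next=.  (t=0,i=4, bit3=0)
  nb ...#.: next=.  (t=0,i=15, bit2=0)
  nb ....#: next=#  (t=2,i=17, bit1=1)
  nb .....: next=.  (t=2,i=16, bit0=0)
  bits 00110101101010100100110111100010 = 900353506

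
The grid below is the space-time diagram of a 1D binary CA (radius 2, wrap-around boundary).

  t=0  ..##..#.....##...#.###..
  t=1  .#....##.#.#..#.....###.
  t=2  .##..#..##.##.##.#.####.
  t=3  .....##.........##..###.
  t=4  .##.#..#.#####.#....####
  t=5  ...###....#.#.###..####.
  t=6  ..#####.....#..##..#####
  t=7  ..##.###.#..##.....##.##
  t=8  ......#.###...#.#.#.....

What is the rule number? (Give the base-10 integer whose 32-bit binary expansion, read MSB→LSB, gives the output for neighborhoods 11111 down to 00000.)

1429259161

  ##### -> .   bit 31 = 0  t=4,i=11
  ####. -> #   bit 30 = 1  t=2,i=21
  ###.# -> .   bit 29 = 0  t=4,i=13
  ###.. -> #   bit 28 = 1  t=0,i=21
  ##.## -> .   bit 27 = 0  t=2,i=10
  ##.#. -> #   bit 26 = 1  t=1,i=8
  ##..# -> .   bit 25 = 0  t=0,i=4
  ##... -> #   bit 24 = 1  t=0,i=14
  #.### -> .   bit 23 = 0  t=0,i=19
  #.##. -> .   bit 22 = 0  t=2,i=11
  #.#.# -> #   bit 21 = 1  t=1,i=9
  #.#.. -> #   bit 20 = 1  t=1,i=11
  #..## -> .   bit 19 = 0  t=2,i=0
  #..#. -> .   bit 18 = 0  t=0,i=5
  #...# -> .   bit 17 = 0  t=0,i=15
  #.... -> .   bit 16 = 0  t=0,i=8
  .#### -> #   bit 15 = 1  t=2,i=20
  .###. -> #   bit 14 = 1  t=0,i=20
  .##.# -> .   bit 13 = 0  t=1,i=7
  .##.. -> .   bit 12 = 0  t=0,i=3
  .#.## -> .   bit 11 = 0  t=0,i=18
  .#.#. -> .   bit 10 = 0  t=1,i=10
  .#..# -> #   bit 9 = 1  t=1,i=12
  .#... -> #   bit 8 = 1  t=0,i=7
  ..### -> #   bit 7 = 1  t=1,i=20
  ..##. -> .   bit 6 = 0  t=0,i=2
  ..#.# -> .   bit 5 = 0  t=0,i=17
  ..#.. -> #   bit 4 = 1  t=0,i=6
  ...## -> #   bit 3 = 1  t=0,i=1
  ...#. -> .   bit 2 = 0  t=0,i=16
  ....# -> .   bit 1 = 0  t=0,i=0
  ..... -> #   bit 0 = 1  t=0,i=9
  bits 01010101001100001100001110011001 = 1429259161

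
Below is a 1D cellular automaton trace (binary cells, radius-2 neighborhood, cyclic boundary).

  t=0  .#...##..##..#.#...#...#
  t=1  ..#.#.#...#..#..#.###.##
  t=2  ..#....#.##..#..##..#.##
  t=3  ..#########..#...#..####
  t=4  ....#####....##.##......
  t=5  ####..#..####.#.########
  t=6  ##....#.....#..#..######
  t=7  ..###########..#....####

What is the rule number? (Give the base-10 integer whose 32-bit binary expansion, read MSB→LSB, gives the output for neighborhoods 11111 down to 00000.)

2705406271

  [31] ##### => #  t=3,i=4
  [30] ####. => .  t=3,i=9
  [29] ###.# => #  t=1,i=20
  [28] ###.. => .  t=3,i=10
  [27] ##.## => .  t=1,i=21
  [26] ##.#. => .  t=5,i=13
  [25] ##..# => .  t=0,i=7
  [24] ##... => #  t=4,i=9
  [23] #.### => .  t=1,i=18
  [22] #.##. => #  t=1,i=22
  [21] #.#.# => .  t=1,i=4
  [20] #.#.. => .  t=0,i=1
  [19] #..## => .  t=0,i=8
  [18] #..#. => .  t=0,i=12
  [17] #...# => .  t=0,i=3
  [16] #.... => #  t=2,i=4
  [15] .#### => .  t=3,i=3
  [14] .###. => .  t=1,i=19
  [13] .##.# => #  t=4,i=14
  [12] .##.. => #  t=0,i=6
  [11] .#.## => #  t=1,i=17
  [10] .#.#. => .  t=0,i=0
  [9] .#..# => .  t=1,i=11
  [8] .#... => #  t=0,i=2
  [7] ..### => .  t=3,i=2
  [6] ..##. => .  t=0,i=5
  [5] ..#.# => #  t=0,i=13
  [4] ..#.. => #  t=0,i=19
  [3] ...## => #  t=0,i=4
  [2] ...#. => #  t=0,i=18
  [1] ....# => #  t=2,i=5
  [0] ..... => #  t=4,i=0
  bits 10100001010000010011100100111111 = 2705406271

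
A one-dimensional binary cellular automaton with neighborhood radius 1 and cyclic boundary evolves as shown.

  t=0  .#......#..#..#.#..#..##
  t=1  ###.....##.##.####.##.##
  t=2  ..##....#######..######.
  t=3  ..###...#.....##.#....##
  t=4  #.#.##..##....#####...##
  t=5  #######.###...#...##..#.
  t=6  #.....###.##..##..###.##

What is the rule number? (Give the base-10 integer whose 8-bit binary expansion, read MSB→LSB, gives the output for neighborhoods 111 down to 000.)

  nb ###: next=.  (t=1,i=0, bit7=0)
  nb ##.: next=#  (t=0,i=23, bit6=1)
  nb #.#: next=#  (t=0,i=0, bit5=1)
  nb #..: next=#  (t=0,i=2, bit4=1)
  nb .##: next=#  (t=0,i=22, bit3=1)
  nb .#.: next=#  (t=0,i=1, bit2=1)
  nb ..#: next=.  (t=0,i=7, bit1=0)
  nb ...: next=.  (t=0,i=3, bit0=0)
  bits 01111100 = 124

124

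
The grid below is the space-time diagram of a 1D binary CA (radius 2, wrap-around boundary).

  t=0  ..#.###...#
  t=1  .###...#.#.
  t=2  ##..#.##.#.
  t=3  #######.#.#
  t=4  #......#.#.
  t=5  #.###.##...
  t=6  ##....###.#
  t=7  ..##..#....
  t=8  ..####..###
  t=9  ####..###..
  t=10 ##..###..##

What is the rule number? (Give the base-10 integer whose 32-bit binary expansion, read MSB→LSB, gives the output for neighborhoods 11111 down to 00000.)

  ##### -> .   bit 31 = 0  t=3,i=1
  ####. -> .   bit 30 = 0  t=3,i=5
  ###.# -> .   bit 29 = 0  t=3,i=6
  ###.. -> .   bit 28 = 0  t=0,i=6
  ##.## -> .   bit 27 = 0  t=5,i=5
  ##.#. -> #   bit 26 = 1  t=2,i=8
  ##..# -> #   bit 25 = 1  t=2,i=2
  ##... -> #   bit 24 = 1  t=0,i=7
  #.### -> .   bit 23 = 0  t=0,i=4
  #.##. -> #   bit 22 = 1  t=2,i=0
  #.#.# -> .   bit 21 = 0  t=2,i=9
  #.#.. -> #   bit 20 = 1  t=1,i=9
  #..## -> #   bit 19 = 1  t=1,i=0
  #..#. -> #   bit 18 = 1  t=0,i=1
  #...# -> .   bit 17 = 0  t=0,i=8
  #.... -> #   bit 16 = 1  t=4,i=2
  .#### -> #   bit 15 = 1  t=3,i=0
  .###. -> .   bit 14 = 0  t=0,i=5
  .##.# -> .   bit 13 = 0  t=2,i=7
  .##.. -> #   bit 12 = 1  t=2,i=1
  .#.## -> #   bit 11 = 1  t=0,i=3
  .#.#. -> .   bit 10 = 0  t=1,i=8
  .#..# -> .   bit 9 = 0  t=0,i=0
  .#... -> .   bit 8 = 0  t=4,i=1
  ..### -> #   bit 7 = 1  t=1,i=1
  ..##. -> #   bit 6 = 1  t=7,i=2
  ..#.# -> #   bit 5 = 1  t=0,i=2
  ..#.. -> .   bit 4 = 0  t=0,i=10
  ...## -> .   bit 3 = 0  t=6,i=5
  ...#. -> #   bit 2 = 1  t=0,i=9
  ....# -> .   bit 1 = 0  t=4,i=5
  ..... -> #   bit 0 = 1  t=4,i=3
  bits 00000111010111011001100011100101 = 123574501

123574501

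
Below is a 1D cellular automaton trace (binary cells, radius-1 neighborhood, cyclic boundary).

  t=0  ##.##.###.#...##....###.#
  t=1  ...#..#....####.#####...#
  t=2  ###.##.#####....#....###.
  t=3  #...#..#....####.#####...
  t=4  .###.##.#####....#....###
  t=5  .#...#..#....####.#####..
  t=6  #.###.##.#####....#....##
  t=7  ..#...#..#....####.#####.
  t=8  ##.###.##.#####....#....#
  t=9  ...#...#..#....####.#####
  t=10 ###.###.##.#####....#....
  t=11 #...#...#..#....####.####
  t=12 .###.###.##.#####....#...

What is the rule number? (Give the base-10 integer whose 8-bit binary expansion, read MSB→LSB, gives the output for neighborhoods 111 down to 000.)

27

  ### -> .   bit 7 = 0  t=0,i=0
  ##. -> .   bit 6 = 0  t=0,i=1
  #.# -> .   bit 5 = 0  t=0,i=2
  #.. -> #   bit 4 = 1  t=0,i=11
  .## -> #   bit 3 = 1  t=0,i=3
  .#. -> .   bit 2 = 0  t=0,i=10
  ..# -> #   bit 1 = 1  t=0,i=13
  ... -> #   bit 0 = 1  t=0,i=12
  bits 00011011 = 27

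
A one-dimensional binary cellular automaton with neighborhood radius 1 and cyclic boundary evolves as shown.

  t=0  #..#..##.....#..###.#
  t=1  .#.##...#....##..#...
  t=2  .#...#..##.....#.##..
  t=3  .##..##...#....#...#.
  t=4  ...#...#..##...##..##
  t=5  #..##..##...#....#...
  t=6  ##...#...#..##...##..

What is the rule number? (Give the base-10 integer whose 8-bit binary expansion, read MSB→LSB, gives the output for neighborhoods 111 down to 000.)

148

  ### -> #   bit 7 = 1  t=0,i=17
  ##. -> .   bit 6 = 0  t=0,i=0
  #.# -> .   bit 5 = 0  t=0,i=19
  #.. -> #   bit 4 = 1  t=0,i=1
  .## -> .   bit 3 = 0  t=0,i=6
  .#. -> #   bit 2 = 1  t=0,i=3
  ..# -> .   bit 1 = 0  t=0,i=2
  ... -> .   bit 0 = 0  t=0,i=9
  bits 10010100 = 148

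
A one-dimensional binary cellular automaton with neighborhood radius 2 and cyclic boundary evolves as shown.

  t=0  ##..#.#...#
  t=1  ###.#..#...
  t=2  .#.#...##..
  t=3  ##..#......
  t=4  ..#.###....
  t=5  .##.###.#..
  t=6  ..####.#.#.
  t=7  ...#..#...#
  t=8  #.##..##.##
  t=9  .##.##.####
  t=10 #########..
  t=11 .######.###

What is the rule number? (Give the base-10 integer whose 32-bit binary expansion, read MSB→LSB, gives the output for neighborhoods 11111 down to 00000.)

  #####|#  b31=1 t=10,i=2
  ####.|.  b30=0 t=6,i=4
  ###.#|.  b29=0 t=1,i=2
  ###..|#  b28=1 t=0,i=1
  ##.##|#  b27=1 t=5,i=3
  ##.#.|#  b26=1 t=1,i=3
  ##..#|#  b25=1 t=0,i=2
  ##...|.  b24=0 t=2,i=9
  #.###|#  b23=1 t=4,i=4
  #.##.|#  b22=1 t=8,i=2
  #.#.#|.  b21=0 t=6,i=7
  #.#..|.  b20=0 t=0,i=6
  #..##|#  b19=1 t=8,i=5
  #..#.|.  b18=0 t=0,i=3
  #...#|.  b17=0 t=0,i=8
  #....|#  b16=1 t=3,i=6
  .####|#  b15=1 t=6,i=3
  .###.|#  b14=1 t=0,i=0
  .##.#|#  b13=1 t=5,i=2
  .##..|.  b12=0 t=2,i=8
  .#.##|.  b11=0 t=4,i=3
  .#.#.|.  b10=0 t=0,i=5
  .#..#|.  b9=0 t=1,i=5
  .#...|#  b8=1 t=0,i=7
  ..###|.  b7=0 t=0,i=10
  ..##.|.  b6=0 t=2,i=7
  ..#.#|#  b5=1 t=0,i=4
  ..#..|#  b4=1 t=1,i=7
  ...##|.  b3=0 t=0,i=9
  ...#.|#  b2=1 t=2,i=0
  ....#|.  b1=0 t=3,i=9
  .....|.  b0=0 t=3,i=7
  bits 10011110110010011110000100110100 = 2664030516

2664030516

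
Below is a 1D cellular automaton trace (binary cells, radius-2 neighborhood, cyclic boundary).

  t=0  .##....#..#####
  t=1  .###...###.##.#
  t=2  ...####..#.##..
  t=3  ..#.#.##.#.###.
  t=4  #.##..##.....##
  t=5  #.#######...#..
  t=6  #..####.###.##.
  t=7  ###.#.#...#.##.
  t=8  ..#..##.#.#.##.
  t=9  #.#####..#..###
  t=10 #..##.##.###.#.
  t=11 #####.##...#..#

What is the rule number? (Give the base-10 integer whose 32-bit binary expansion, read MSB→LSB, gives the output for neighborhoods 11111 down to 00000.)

3009066616

  #####|#  b31=1 t=0,i=12
  ####.|.  b30=0 t=0,i=13
  ###.#|#  b29=1 t=0,i=14
  ###..|#  b28=1 t=1,i=3
  ##.##|.  b27=0 t=0,i=0
  ##.#.|.  b26=0 t=1,i=13
  ##..#|#  b25=1 t=2,i=7
  ##...|#  b24=1 t=0,i=3
  #.###|.  b23=0 t=1,i=1
  #.##.|#  b22=1 t=0,i=1
  #.#.#|.  b21=0 t=1,i=14
  #.#..|#  b20=1 t=6,i=0
  #..##|#  b19=1 t=0,i=9
  #..#.|.  b18=0 t=2,i=8
  #...#|#  b17=1 t=1,i=5
  #....|.  b16=0 t=0,i=4
  .####|#  b15=1 t=0,i=11
  .###.|.  b14=0 t=1,i=2
  .##.#|#  b13=1 t=1,i=12
  .##..|#  b12=1 t=0,i=2
  .#.##|.  b11=0 t=1,i=0
  .#.#.|#  b10=1 t=3,i=3
  .#..#|#  b9=1 t=0,i=8
  .#...|.  b8=0 t=7,i=7
  ..###|.  b7=0 t=0,i=10
  ..##.|#  b6=1 t=4,i=6
  ..#.#|#  b5=1 t=2,i=9
  ..#..|#  b4=1 t=0,i=7
  ...##|#  b3=1 t=1,i=6
  ...#.|.  b2=0 t=0,i=6
  ....#|.  b1=0 t=0,i=5
  .....|.  b0=0 t=2,i=0
  bits 10110011010110101011011001111000 = 3009066616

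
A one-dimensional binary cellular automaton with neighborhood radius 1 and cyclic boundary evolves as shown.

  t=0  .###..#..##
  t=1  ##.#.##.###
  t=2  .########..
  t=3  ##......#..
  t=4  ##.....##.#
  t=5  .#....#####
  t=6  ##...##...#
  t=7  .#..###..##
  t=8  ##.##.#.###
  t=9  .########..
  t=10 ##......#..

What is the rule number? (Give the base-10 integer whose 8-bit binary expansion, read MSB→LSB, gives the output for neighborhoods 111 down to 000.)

110

  [7] ### => .  t=0,i=2
  [6] ##. => #  t=0,i=3
  [5] #.# => #  t=0,i=0
  [4] #.. => .  t=0,i=4
  [3] .## => #  t=0,i=1
  [2] .#. => #  t=0,i=6
  [1] ..# => #  t=0,i=5
  [0] ... => .  t=2,i=10
  bits 01101110 = 110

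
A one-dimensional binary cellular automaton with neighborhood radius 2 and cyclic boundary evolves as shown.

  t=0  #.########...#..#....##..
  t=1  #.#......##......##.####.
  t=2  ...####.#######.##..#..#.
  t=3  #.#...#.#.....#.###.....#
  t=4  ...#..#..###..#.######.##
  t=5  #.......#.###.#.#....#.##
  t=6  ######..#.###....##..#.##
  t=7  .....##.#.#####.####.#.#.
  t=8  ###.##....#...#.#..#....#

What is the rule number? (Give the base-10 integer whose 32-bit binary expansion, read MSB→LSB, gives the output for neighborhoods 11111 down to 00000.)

  nb #####: next=.  (t=0,i=4, bit31=0)
  nb ####.: next=.  (t=0,i=8, bit30=0)
  nb ###.#: next=#  (t=1,i=23, bit29=1)
  nb ###..: next=#  (t=0,i=9, bit28=1)
  nb ##.##: next=.  (t=1,i=19, bit27=0)
  nb ##.#.: next=.  (t=1,i=24, bit26=0)
  nb ##..#: next=#  (t=0,i=23, bit25=1)
  nb ##...: next=#  (t=0,i=10, bit24=1)
  nb #.###: next=#  (t=0,i=2, bit23=1)
  nb #.##.: next=#  (t=2,i=16, bit22=1)
  nb #.#.#: next=.  (t=1,i=0, bit21=0)
  nb #.#..: next=.  (t=1,i=2, bit20=0)
  nb #..##: next=#  (t=4,i=8, bit19=1)
  nb #..#.: next=.  (t=0,i=15, bit18=0)
  nb #...#: next=.  (t=0,i=11, bit17=0)
  nb #....: next=#  (t=0,i=18, bit16=1)
  nb .####: next=.  (t=0,i=3, bit15=0)
  nb .###.: next=#  (t=3,i=17, bit14=1)
  nb .##.#: next=.  (t=1,i=18, bit13=0)
  nb .##..: next=#  (t=0,i=22, bit12=1)
  nb .#.##: next=.  (t=0,i=1, bit11=0)
  nb .#.#.: next=.  (t=1,i=1, bit10=0)
  nb .#..#: next=.  (t=0,i=14, bit9=0)
  nb .#...: next=#  (t=0,i=17, bit8=1)
  nb ..###: next=.  (t=2,i=3, bit7=0)
  nb ..##.: next=#  (t=0,i=21, bit6=1)
  nb ..#.#: next=#  (t=0,i=0, bit5=1)
  nb ..#..: next=.  (t=0,i=13, bit4=0)
  nb ...##: next=#  (t=0,i=20, bit3=1)
  nb ...#.: next=.  (t=0,i=12, bit2=0)
  nb ....#: next=.  (t=0,i=19, bit1=0)
  nb .....: next=#  (t=1,i=5, bit0=1)
  bits 00110011110010010101000101101001 = 868831593

868831593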